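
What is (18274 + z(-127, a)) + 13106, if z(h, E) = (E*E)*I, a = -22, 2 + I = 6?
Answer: 33316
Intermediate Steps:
I = 4 (I = -2 + 6 = 4)
z(h, E) = 4*E**2 (z(h, E) = (E*E)*4 = E**2*4 = 4*E**2)
(18274 + z(-127, a)) + 13106 = (18274 + 4*(-22)**2) + 13106 = (18274 + 4*484) + 13106 = (18274 + 1936) + 13106 = 20210 + 13106 = 33316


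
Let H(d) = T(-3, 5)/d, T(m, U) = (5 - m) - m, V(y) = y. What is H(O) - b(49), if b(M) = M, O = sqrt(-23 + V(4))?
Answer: -49 - 11*I*sqrt(19)/19 ≈ -49.0 - 2.5236*I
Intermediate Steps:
O = I*sqrt(19) (O = sqrt(-23 + 4) = sqrt(-19) = I*sqrt(19) ≈ 4.3589*I)
T(m, U) = 5 - 2*m
H(d) = 11/d (H(d) = (5 - 2*(-3))/d = (5 + 6)/d = 11/d)
H(O) - b(49) = 11/((I*sqrt(19))) - 1*49 = 11*(-I*sqrt(19)/19) - 49 = -11*I*sqrt(19)/19 - 49 = -49 - 11*I*sqrt(19)/19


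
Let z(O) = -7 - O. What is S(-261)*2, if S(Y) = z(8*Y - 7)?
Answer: 4176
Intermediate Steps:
S(Y) = -8*Y (S(Y) = -7 - (8*Y - 7) = -7 - (-7 + 8*Y) = -7 + (7 - 8*Y) = -8*Y)
S(-261)*2 = -8*(-261)*2 = 2088*2 = 4176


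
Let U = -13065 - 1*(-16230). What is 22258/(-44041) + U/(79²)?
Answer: 477587/274859881 ≈ 0.0017376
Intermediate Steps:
U = 3165 (U = -13065 + 16230 = 3165)
22258/(-44041) + U/(79²) = 22258/(-44041) + 3165/(79²) = 22258*(-1/44041) + 3165/6241 = -22258/44041 + 3165*(1/6241) = -22258/44041 + 3165/6241 = 477587/274859881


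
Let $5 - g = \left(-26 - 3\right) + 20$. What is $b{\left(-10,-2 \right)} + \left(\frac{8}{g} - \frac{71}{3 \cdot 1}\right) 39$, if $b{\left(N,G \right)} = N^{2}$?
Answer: $- \frac{5605}{7} \approx -800.71$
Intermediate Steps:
$g = 14$ ($g = 5 - \left(\left(-26 - 3\right) + 20\right) = 5 - \left(-29 + 20\right) = 5 - -9 = 5 + 9 = 14$)
$b{\left(-10,-2 \right)} + \left(\frac{8}{g} - \frac{71}{3 \cdot 1}\right) 39 = \left(-10\right)^{2} + \left(\frac{8}{14} - \frac{71}{3 \cdot 1}\right) 39 = 100 + \left(8 \cdot \frac{1}{14} - \frac{71}{3}\right) 39 = 100 + \left(\frac{4}{7} - \frac{71}{3}\right) 39 = 100 - \frac{6305}{7} = - \frac{5605}{7}$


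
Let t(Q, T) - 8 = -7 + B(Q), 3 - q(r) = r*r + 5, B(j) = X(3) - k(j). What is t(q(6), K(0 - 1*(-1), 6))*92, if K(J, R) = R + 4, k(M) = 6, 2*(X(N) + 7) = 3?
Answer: -966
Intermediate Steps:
X(N) = -11/2 (X(N) = -7 + (½)*3 = -7 + 3/2 = -11/2)
B(j) = -23/2 (B(j) = -11/2 - 1*6 = -11/2 - 6 = -23/2)
q(r) = -2 - r² (q(r) = 3 - (r*r + 5) = 3 - (r² + 5) = 3 - (5 + r²) = 3 + (-5 - r²) = -2 - r²)
K(J, R) = 4 + R
t(Q, T) = -21/2 (t(Q, T) = 8 + (-7 - 23/2) = 8 - 37/2 = -21/2)
t(q(6), K(0 - 1*(-1), 6))*92 = -21/2*92 = -966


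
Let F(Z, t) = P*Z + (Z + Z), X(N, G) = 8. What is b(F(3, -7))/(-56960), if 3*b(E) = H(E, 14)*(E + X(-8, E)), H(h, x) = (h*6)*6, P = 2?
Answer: -9/178 ≈ -0.050562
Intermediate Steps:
H(h, x) = 36*h (H(h, x) = (6*h)*6 = 36*h)
F(Z, t) = 4*Z (F(Z, t) = 2*Z + (Z + Z) = 2*Z + 2*Z = 4*Z)
b(E) = 12*E*(8 + E) (b(E) = ((36*E)*(E + 8))/3 = ((36*E)*(8 + E))/3 = (36*E*(8 + E))/3 = 12*E*(8 + E))
b(F(3, -7))/(-56960) = (12*(4*3)*(8 + 4*3))/(-56960) = (12*12*(8 + 12))*(-1/56960) = (12*12*20)*(-1/56960) = 2880*(-1/56960) = -9/178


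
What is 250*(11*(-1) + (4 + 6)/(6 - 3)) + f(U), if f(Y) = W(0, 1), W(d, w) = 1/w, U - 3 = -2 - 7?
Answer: -5747/3 ≈ -1915.7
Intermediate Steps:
U = -6 (U = 3 + (-2 - 7) = 3 - 9 = -6)
f(Y) = 1 (f(Y) = 1/1 = 1)
250*(11*(-1) + (4 + 6)/(6 - 3)) + f(U) = 250*(11*(-1) + (4 + 6)/(6 - 3)) + 1 = 250*(-11 + 10/3) + 1 = 250*(-23/3) + 1 = -5750/3 + 1 = -5747/3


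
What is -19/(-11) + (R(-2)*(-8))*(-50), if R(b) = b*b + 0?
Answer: 17619/11 ≈ 1601.7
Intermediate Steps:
R(b) = b² (R(b) = b² + 0 = b²)
-19/(-11) + (R(-2)*(-8))*(-50) = -19/(-11) + ((-2)²*(-8))*(-50) = -19*(-1/11) + (4*(-8))*(-50) = 19/11 - 32*(-50) = 19/11 + 1600 = 17619/11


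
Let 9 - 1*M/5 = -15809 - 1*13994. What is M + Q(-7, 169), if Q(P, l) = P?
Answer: 149053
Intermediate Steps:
M = 149060 (M = 45 - 5*(-15809 - 1*13994) = 45 - 5*(-15809 - 13994) = 45 - 5*(-29803) = 45 + 149015 = 149060)
M + Q(-7, 169) = 149060 - 7 = 149053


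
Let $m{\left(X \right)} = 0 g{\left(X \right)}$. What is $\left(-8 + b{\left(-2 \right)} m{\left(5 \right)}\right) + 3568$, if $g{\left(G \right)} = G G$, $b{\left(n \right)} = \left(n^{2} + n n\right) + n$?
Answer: $3560$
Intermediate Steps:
$b{\left(n \right)} = n + 2 n^{2}$ ($b{\left(n \right)} = \left(n^{2} + n^{2}\right) + n = 2 n^{2} + n = n + 2 n^{2}$)
$g{\left(G \right)} = G^{2}$
$m{\left(X \right)} = 0$ ($m{\left(X \right)} = 0 X^{2} = 0$)
$\left(-8 + b{\left(-2 \right)} m{\left(5 \right)}\right) + 3568 = \left(-8 + - 2 \left(1 + 2 \left(-2\right)\right) 0\right) + 3568 = \left(-8 + - 2 \left(1 - 4\right) 0\right) + 3568 = \left(-8 + \left(-2\right) \left(-3\right) 0\right) + 3568 = \left(-8 + 6 \cdot 0\right) + 3568 = \left(-8 + 0\right) + 3568 = -8 + 3568 = 3560$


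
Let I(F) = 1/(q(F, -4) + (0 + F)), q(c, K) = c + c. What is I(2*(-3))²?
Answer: 1/324 ≈ 0.0030864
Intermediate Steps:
q(c, K) = 2*c
I(F) = 1/(3*F) (I(F) = 1/(2*F + (0 + F)) = 1/(2*F + F) = 1/(3*F))
I(2*(-3))² = (1/(3*((2*(-3)))))² = ((⅓)/(-6))² = ((⅓)*(-⅙))² = (-1/18)² = 1/324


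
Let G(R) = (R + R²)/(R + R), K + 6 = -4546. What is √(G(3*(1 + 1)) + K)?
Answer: I*√18194/2 ≈ 67.443*I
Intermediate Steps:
K = -4552 (K = -6 - 4546 = -4552)
G(R) = (R + R²)/(2*R) (G(R) = (R + R²)/((2*R)) = (R + R²)*(1/(2*R)) = (R + R²)/(2*R))
√(G(3*(1 + 1)) + K) = √((½ + (3*(1 + 1))/2) - 4552) = √((½ + (3*2)/2) - 4552) = √((½ + (½)*6) - 4552) = √((½ + 3) - 4552) = √(7/2 - 4552) = √(-9097/2) = I*√18194/2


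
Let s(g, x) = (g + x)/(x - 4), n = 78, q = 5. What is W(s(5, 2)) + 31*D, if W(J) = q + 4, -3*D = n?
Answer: -797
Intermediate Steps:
D = -26 (D = -1/3*78 = -26)
s(g, x) = (g + x)/(-4 + x)
W(J) = 9 (W(J) = 5 + 4 = 9)
W(s(5, 2)) + 31*D = 9 + 31*(-26) = 9 - 806 = -797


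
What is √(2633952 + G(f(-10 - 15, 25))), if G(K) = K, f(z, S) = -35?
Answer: √2633917 ≈ 1622.9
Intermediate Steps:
√(2633952 + G(f(-10 - 15, 25))) = √(2633952 - 35) = √2633917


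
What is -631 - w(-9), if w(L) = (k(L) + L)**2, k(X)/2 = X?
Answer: -1360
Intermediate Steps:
k(X) = 2*X
w(L) = 9*L**2 (w(L) = (2*L + L)**2 = (3*L)**2 = 9*L**2)
-631 - w(-9) = -631 - 9*(-9)**2 = -631 - 9*81 = -631 - 1*729 = -631 - 729 = -1360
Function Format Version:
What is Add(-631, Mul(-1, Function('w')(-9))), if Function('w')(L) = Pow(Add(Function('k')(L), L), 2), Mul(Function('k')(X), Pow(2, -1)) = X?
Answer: -1360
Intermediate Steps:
Function('k')(X) = Mul(2, X)
Function('w')(L) = Mul(9, Pow(L, 2)) (Function('w')(L) = Pow(Add(Mul(2, L), L), 2) = Pow(Mul(3, L), 2) = Mul(9, Pow(L, 2)))
Add(-631, Mul(-1, Function('w')(-9))) = Add(-631, Mul(-1, Mul(9, Pow(-9, 2)))) = Add(-631, Mul(-1, Mul(9, 81))) = Add(-631, Mul(-1, 729)) = Add(-631, -729) = -1360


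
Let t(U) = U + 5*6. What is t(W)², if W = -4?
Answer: 676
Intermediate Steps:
t(U) = 30 + U (t(U) = U + 30 = 30 + U)
t(W)² = (30 - 4)² = 26² = 676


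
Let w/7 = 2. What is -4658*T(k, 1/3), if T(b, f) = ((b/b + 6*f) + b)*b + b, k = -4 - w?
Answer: -1173816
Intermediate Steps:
w = 14 (w = 7*2 = 14)
k = -18 (k = -4 - 1*14 = -4 - 14 = -18)
T(b, f) = b + b*(1 + b + 6*f) (T(b, f) = ((1 + 6*f) + b)*b + b = (1 + b + 6*f)*b + b = b*(1 + b + 6*f) + b = b + b*(1 + b + 6*f))
-4658*T(k, 1/3) = -(-83844)*(2 - 18 + 6/3) = -(-83844)*(2 - 18 + 6*(⅓)) = -(-83844)*(2 - 18 + 2) = -(-83844)*(-14) = -4658*252 = -1173816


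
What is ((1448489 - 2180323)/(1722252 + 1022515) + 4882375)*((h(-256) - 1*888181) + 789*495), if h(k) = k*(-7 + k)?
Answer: -5766415343762967718/2744767 ≈ -2.1009e+12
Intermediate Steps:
((1448489 - 2180323)/(1722252 + 1022515) + 4882375)*((h(-256) - 1*888181) + 789*495) = ((1448489 - 2180323)/(1722252 + 1022515) + 4882375)*((-256*(-7 - 256) - 1*888181) + 789*495) = (-731834/2744767 + 4882375)*((-256*(-263) - 888181) + 390555) = (-731834*1/2744767 + 4882375)*((67328 - 888181) + 390555) = (-731834/2744767 + 4882375)*(-820853 + 390555) = (13400981049791/2744767)*(-430298) = -5766415343762967718/2744767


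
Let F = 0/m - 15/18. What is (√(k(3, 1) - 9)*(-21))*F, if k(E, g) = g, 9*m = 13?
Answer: 35*I*√2 ≈ 49.497*I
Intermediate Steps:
m = 13/9 (m = (⅑)*13 = 13/9 ≈ 1.4444)
F = -⅚ (F = 0/(13/9) - 15/18 = 0*(9/13) - 15*1/18 = 0 - ⅚ = -⅚ ≈ -0.83333)
(√(k(3, 1) - 9)*(-21))*F = (√(1 - 9)*(-21))*(-⅚) = (√(-8)*(-21))*(-⅚) = ((2*I*√2)*(-21))*(-⅚) = -42*I*√2*(-⅚) = 35*I*√2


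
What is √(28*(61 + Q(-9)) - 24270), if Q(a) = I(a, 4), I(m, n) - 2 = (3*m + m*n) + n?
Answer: I*√24158 ≈ 155.43*I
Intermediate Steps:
I(m, n) = 2 + n + 3*m + m*n (I(m, n) = 2 + ((3*m + m*n) + n) = 2 + (n + 3*m + m*n) = 2 + n + 3*m + m*n)
Q(a) = 6 + 7*a (Q(a) = 2 + 4 + 3*a + a*4 = 2 + 4 + 3*a + 4*a = 6 + 7*a)
√(28*(61 + Q(-9)) - 24270) = √(28*(61 + (6 + 7*(-9))) - 24270) = √(28*(61 + (6 - 63)) - 24270) = √(28*(61 - 57) - 24270) = √(28*4 - 24270) = √(112 - 24270) = √(-24158) = I*√24158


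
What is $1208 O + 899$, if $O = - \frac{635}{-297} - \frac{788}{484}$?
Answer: $\frac{4949561}{3267} \approx 1515.0$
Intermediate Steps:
$O = \frac{1666}{3267}$ ($O = \left(-635\right) \left(- \frac{1}{297}\right) - \frac{197}{121} = \frac{635}{297} - \frac{197}{121} = \frac{1666}{3267} \approx 0.50995$)
$1208 O + 899 = 1208 \cdot \frac{1666}{3267} + 899 = \frac{2012528}{3267} + 899 = \frac{4949561}{3267}$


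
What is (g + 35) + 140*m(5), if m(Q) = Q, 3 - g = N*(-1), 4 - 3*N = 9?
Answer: 2209/3 ≈ 736.33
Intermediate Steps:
N = -5/3 (N = 4/3 - ⅓*9 = 4/3 - 3 = -5/3 ≈ -1.6667)
g = 4/3 (g = 3 - (-5)*(-1)/3 = 3 - 1*5/3 = 3 - 5/3 = 4/3 ≈ 1.3333)
(g + 35) + 140*m(5) = (4/3 + 35) + 140*5 = 109/3 + 700 = 2209/3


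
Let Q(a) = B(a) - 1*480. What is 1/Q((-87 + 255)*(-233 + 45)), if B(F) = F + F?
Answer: -1/63648 ≈ -1.5711e-5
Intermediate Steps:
B(F) = 2*F
Q(a) = -480 + 2*a (Q(a) = 2*a - 1*480 = 2*a - 480 = -480 + 2*a)
1/Q((-87 + 255)*(-233 + 45)) = 1/(-480 + 2*((-87 + 255)*(-233 + 45))) = 1/(-480 + 2*(168*(-188))) = 1/(-480 + 2*(-31584)) = 1/(-480 - 63168) = 1/(-63648) = -1/63648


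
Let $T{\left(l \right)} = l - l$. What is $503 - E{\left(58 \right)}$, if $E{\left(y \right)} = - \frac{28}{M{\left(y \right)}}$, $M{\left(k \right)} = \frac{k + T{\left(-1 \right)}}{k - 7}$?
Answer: $\frac{15301}{29} \approx 527.62$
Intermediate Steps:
$T{\left(l \right)} = 0$
$M{\left(k \right)} = \frac{k}{-7 + k}$ ($M{\left(k \right)} = \frac{k + 0}{k - 7} = \frac{k}{-7 + k}$)
$E{\left(y \right)} = - \frac{28 \left(-7 + y\right)}{y}$ ($E{\left(y \right)} = - \frac{28}{y \frac{1}{-7 + y}} = - 28 \frac{-7 + y}{y} = - \frac{28 \left(-7 + y\right)}{y}$)
$503 - E{\left(58 \right)} = 503 - \left(-28 + \frac{196}{58}\right) = 503 - \left(-28 + 196 \cdot \frac{1}{58}\right) = 503 - \left(-28 + \frac{98}{29}\right) = 503 - - \frac{714}{29} = 503 + \frac{714}{29} = \frac{15301}{29}$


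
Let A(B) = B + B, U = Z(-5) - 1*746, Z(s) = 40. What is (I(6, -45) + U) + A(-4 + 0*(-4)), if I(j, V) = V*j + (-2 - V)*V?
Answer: -2919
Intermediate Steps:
U = -706 (U = 40 - 1*746 = 40 - 746 = -706)
I(j, V) = V*j + V*(-2 - V)
A(B) = 2*B
(I(6, -45) + U) + A(-4 + 0*(-4)) = (-45*(-2 + 6 - 1*(-45)) - 706) + 2*(-4 + 0*(-4)) = (-45*(-2 + 6 + 45) - 706) + 2*(-4 + 0) = (-45*49 - 706) + 2*(-4) = (-2205 - 706) - 8 = -2911 - 8 = -2919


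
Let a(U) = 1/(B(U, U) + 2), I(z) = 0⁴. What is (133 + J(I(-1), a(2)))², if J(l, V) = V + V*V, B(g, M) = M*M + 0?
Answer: 22992025/1296 ≈ 17741.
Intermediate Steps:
I(z) = 0
B(g, M) = M² (B(g, M) = M² + 0 = M²)
a(U) = 1/(2 + U²) (a(U) = 1/(U² + 2) = 1/(2 + U²))
J(l, V) = V + V²
(133 + J(I(-1), a(2)))² = (133 + (1 + 1/(2 + 2²))/(2 + 2²))² = (133 + (1 + 1/(2 + 4))/(2 + 4))² = (133 + (1 + 1/6)/6)² = (133 + (1 + ⅙)/6)² = (133 + (⅙)*(7/6))² = (133 + 7/36)² = (4795/36)² = 22992025/1296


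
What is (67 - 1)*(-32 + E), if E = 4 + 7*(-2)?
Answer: -2772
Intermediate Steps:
E = -10 (E = 4 - 14 = -10)
(67 - 1)*(-32 + E) = (67 - 1)*(-32 - 10) = 66*(-42) = -2772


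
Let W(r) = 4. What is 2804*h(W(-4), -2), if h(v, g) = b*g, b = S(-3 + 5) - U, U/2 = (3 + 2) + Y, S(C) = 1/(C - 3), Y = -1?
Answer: 50472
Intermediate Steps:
S(C) = 1/(-3 + C)
U = 8 (U = 2*((3 + 2) - 1) = 2*(5 - 1) = 2*4 = 8)
b = -9 (b = 1/(-3 + (-3 + 5)) - 1*8 = 1/(-3 + 2) - 8 = 1/(-1) - 8 = -1 - 8 = -9)
h(v, g) = -9*g
2804*h(W(-4), -2) = 2804*(-9*(-2)) = 2804*18 = 50472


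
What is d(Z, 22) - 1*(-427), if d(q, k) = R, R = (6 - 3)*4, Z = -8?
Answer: 439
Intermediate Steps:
R = 12 (R = 3*4 = 12)
d(q, k) = 12
d(Z, 22) - 1*(-427) = 12 - 1*(-427) = 12 + 427 = 439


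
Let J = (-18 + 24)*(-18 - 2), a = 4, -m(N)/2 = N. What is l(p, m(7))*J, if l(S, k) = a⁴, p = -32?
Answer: -30720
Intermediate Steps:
m(N) = -2*N
l(S, k) = 256 (l(S, k) = 4⁴ = 256)
J = -120 (J = 6*(-20) = -120)
l(p, m(7))*J = 256*(-120) = -30720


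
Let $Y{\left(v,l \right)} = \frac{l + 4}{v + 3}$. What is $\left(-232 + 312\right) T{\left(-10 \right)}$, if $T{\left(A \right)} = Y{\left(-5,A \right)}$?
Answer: $240$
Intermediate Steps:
$Y{\left(v,l \right)} = \frac{4 + l}{3 + v}$
$T{\left(A \right)} = -2 - \frac{A}{2}$ ($T{\left(A \right)} = \frac{4 + A}{3 - 5} = \frac{4 + A}{-2} = - \frac{4 + A}{2} = -2 - \frac{A}{2}$)
$\left(-232 + 312\right) T{\left(-10 \right)} = \left(-232 + 312\right) \left(-2 - -5\right) = 80 \left(-2 + 5\right) = 80 \cdot 3 = 240$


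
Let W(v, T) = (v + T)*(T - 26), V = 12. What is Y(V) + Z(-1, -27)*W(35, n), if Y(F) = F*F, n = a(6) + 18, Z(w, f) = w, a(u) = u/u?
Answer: 522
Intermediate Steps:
a(u) = 1
n = 19 (n = 1 + 18 = 19)
Y(F) = F**2
W(v, T) = (-26 + T)*(T + v) (W(v, T) = (T + v)*(-26 + T) = (-26 + T)*(T + v))
Y(V) + Z(-1, -27)*W(35, n) = 12**2 - (19**2 - 26*19 - 26*35 + 19*35) = 144 - (361 - 494 - 910 + 665) = 144 - 1*(-378) = 144 + 378 = 522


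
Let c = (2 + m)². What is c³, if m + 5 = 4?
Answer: 1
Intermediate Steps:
m = -1 (m = -5 + 4 = -1)
c = 1 (c = (2 - 1)² = 1² = 1)
c³ = 1³ = 1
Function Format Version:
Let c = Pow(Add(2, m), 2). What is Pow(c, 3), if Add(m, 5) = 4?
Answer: 1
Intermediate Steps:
m = -1 (m = Add(-5, 4) = -1)
c = 1 (c = Pow(Add(2, -1), 2) = Pow(1, 2) = 1)
Pow(c, 3) = Pow(1, 3) = 1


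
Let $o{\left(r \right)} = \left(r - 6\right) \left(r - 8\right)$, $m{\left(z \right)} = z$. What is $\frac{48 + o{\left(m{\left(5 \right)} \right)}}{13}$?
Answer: $\frac{51}{13} \approx 3.9231$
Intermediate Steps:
$o{\left(r \right)} = \left(-8 + r\right) \left(-6 + r\right)$ ($o{\left(r \right)} = \left(-6 + r\right) \left(-8 + r\right) = \left(-8 + r\right) \left(-6 + r\right)$)
$\frac{48 + o{\left(m{\left(5 \right)} \right)}}{13} = \frac{48 + \left(48 + 5^{2} - 70\right)}{13} = \frac{48 + \left(48 + 25 - 70\right)}{13} = \frac{48 + 3}{13} = \frac{1}{13} \cdot 51 = \frac{51}{13}$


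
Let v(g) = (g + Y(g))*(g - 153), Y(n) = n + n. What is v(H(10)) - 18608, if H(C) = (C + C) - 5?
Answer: -24818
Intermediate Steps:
Y(n) = 2*n
H(C) = -5 + 2*C (H(C) = 2*C - 5 = -5 + 2*C)
v(g) = 3*g*(-153 + g) (v(g) = (g + 2*g)*(g - 153) = (3*g)*(-153 + g) = 3*g*(-153 + g))
v(H(10)) - 18608 = 3*(-5 + 2*10)*(-153 + (-5 + 2*10)) - 18608 = 3*(-5 + 20)*(-153 + (-5 + 20)) - 18608 = 3*15*(-153 + 15) - 18608 = 3*15*(-138) - 18608 = -6210 - 18608 = -24818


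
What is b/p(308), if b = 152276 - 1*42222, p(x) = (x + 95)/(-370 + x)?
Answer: -220108/13 ≈ -16931.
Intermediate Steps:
p(x) = (95 + x)/(-370 + x)
b = 110054 (b = 152276 - 42222 = 110054)
b/p(308) = 110054/(((95 + 308)/(-370 + 308))) = 110054/((403/(-62))) = 110054/((-1/62*403)) = 110054/(-13/2) = 110054*(-2/13) = -220108/13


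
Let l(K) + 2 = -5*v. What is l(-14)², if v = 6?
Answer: 1024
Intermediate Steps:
l(K) = -32 (l(K) = -2 - 5*6 = -2 - 30 = -32)
l(-14)² = (-32)² = 1024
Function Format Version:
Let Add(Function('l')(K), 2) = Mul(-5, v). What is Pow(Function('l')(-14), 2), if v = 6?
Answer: 1024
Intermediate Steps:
Function('l')(K) = -32 (Function('l')(K) = Add(-2, Mul(-5, 6)) = Add(-2, -30) = -32)
Pow(Function('l')(-14), 2) = Pow(-32, 2) = 1024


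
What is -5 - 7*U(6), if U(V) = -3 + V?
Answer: -26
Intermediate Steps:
-5 - 7*U(6) = -5 - 7*(-3 + 6) = -5 - 7*3 = -5 - 21 = -26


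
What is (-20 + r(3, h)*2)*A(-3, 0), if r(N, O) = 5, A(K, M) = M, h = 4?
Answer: 0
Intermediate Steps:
(-20 + r(3, h)*2)*A(-3, 0) = (-20 + 5*2)*0 = (-20 + 10)*0 = -10*0 = 0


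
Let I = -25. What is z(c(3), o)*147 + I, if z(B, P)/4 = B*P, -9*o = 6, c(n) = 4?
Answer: -1593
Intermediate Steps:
o = -⅔ (o = -⅑*6 = -⅔ ≈ -0.66667)
z(B, P) = 4*B*P (z(B, P) = 4*(B*P) = 4*B*P)
z(c(3), o)*147 + I = (4*4*(-⅔))*147 - 25 = -32/3*147 - 25 = -1568 - 25 = -1593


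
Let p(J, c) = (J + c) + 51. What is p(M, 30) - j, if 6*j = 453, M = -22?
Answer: -33/2 ≈ -16.500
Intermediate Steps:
p(J, c) = 51 + J + c
j = 151/2 (j = (⅙)*453 = 151/2 ≈ 75.500)
p(M, 30) - j = (51 - 22 + 30) - 1*151/2 = 59 - 151/2 = -33/2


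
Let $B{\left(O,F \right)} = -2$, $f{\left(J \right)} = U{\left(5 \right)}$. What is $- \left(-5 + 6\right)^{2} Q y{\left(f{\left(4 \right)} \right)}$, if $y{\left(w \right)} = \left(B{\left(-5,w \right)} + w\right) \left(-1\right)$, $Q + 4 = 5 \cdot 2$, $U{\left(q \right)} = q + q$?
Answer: $48$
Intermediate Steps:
$U{\left(q \right)} = 2 q$
$f{\left(J \right)} = 10$ ($f{\left(J \right)} = 2 \cdot 5 = 10$)
$Q = 6$ ($Q = -4 + 5 \cdot 2 = -4 + 10 = 6$)
$y{\left(w \right)} = 2 - w$ ($y{\left(w \right)} = \left(-2 + w\right) \left(-1\right) = 2 - w$)
$- \left(-5 + 6\right)^{2} Q y{\left(f{\left(4 \right)} \right)} = - \left(-5 + 6\right)^{2} \cdot 6 \left(2 - 10\right) = - 1^{2} \cdot 6 \left(2 - 10\right) = \left(-1\right) 1 \cdot 6 \left(-8\right) = \left(-1\right) 6 \left(-8\right) = \left(-6\right) \left(-8\right) = 48$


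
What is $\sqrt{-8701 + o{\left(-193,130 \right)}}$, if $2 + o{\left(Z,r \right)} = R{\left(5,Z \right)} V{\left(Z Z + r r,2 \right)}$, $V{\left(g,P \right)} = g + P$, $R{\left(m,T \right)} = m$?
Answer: $14 \sqrt{1337} \approx 511.91$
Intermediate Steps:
$V{\left(g,P \right)} = P + g$
$o{\left(Z,r \right)} = 8 + 5 Z^{2} + 5 r^{2}$ ($o{\left(Z,r \right)} = -2 + 5 \left(2 + \left(Z Z + r r\right)\right) = -2 + 5 \left(2 + \left(Z^{2} + r^{2}\right)\right) = -2 + 5 \left(2 + Z^{2} + r^{2}\right) = -2 + \left(10 + 5 Z^{2} + 5 r^{2}\right) = 8 + 5 Z^{2} + 5 r^{2}$)
$\sqrt{-8701 + o{\left(-193,130 \right)}} = \sqrt{-8701 + \left(8 + 5 \left(-193\right)^{2} + 5 \cdot 130^{2}\right)} = \sqrt{-8701 + \left(8 + 5 \cdot 37249 + 5 \cdot 16900\right)} = \sqrt{-8701 + \left(8 + 186245 + 84500\right)} = \sqrt{-8701 + 270753} = \sqrt{262052} = 14 \sqrt{1337}$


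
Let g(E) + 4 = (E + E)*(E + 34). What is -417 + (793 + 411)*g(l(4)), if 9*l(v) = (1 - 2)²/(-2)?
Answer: -791695/81 ≈ -9774.0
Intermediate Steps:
l(v) = -1/18 (l(v) = ((1 - 2)²/(-2))/9 = ((-1)²*(-½))/9 = (1*(-½))/9 = (⅑)*(-½) = -1/18)
g(E) = -4 + 2*E*(34 + E) (g(E) = -4 + (E + E)*(E + 34) = -4 + (2*E)*(34 + E) = -4 + 2*E*(34 + E))
-417 + (793 + 411)*g(l(4)) = -417 + (793 + 411)*(-4 + 2*(-1/18)² + 68*(-1/18)) = -417 + 1204*(-4 + 2*(1/324) - 34/9) = -417 + 1204*(-4 + 1/162 - 34/9) = -417 + 1204*(-1259/162) = -417 - 757918/81 = -791695/81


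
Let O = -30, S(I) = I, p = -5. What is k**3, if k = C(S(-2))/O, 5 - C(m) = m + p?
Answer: -8/125 ≈ -0.064000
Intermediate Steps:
C(m) = 10 - m (C(m) = 5 - (m - 5) = 5 - (-5 + m) = 5 + (5 - m) = 10 - m)
k = -2/5 (k = (10 - 1*(-2))/(-30) = (10 + 2)*(-1/30) = 12*(-1/30) = -2/5 ≈ -0.40000)
k**3 = (-2/5)**3 = -8/125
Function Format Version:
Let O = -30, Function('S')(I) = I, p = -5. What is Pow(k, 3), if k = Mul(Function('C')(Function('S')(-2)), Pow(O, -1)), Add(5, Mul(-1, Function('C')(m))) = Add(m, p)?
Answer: Rational(-8, 125) ≈ -0.064000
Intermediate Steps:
Function('C')(m) = Add(10, Mul(-1, m)) (Function('C')(m) = Add(5, Mul(-1, Add(m, -5))) = Add(5, Mul(-1, Add(-5, m))) = Add(5, Add(5, Mul(-1, m))) = Add(10, Mul(-1, m)))
k = Rational(-2, 5) (k = Mul(Add(10, Mul(-1, -2)), Pow(-30, -1)) = Mul(Add(10, 2), Rational(-1, 30)) = Mul(12, Rational(-1, 30)) = Rational(-2, 5) ≈ -0.40000)
Pow(k, 3) = Pow(Rational(-2, 5), 3) = Rational(-8, 125)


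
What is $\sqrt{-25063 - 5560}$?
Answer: $i \sqrt{30623} \approx 174.99 i$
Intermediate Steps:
$\sqrt{-25063 - 5560} = \sqrt{-30623} = i \sqrt{30623}$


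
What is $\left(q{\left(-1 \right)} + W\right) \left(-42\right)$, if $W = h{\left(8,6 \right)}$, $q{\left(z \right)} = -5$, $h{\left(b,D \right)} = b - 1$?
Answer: $-84$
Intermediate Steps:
$h{\left(b,D \right)} = -1 + b$
$W = 7$ ($W = -1 + 8 = 7$)
$\left(q{\left(-1 \right)} + W\right) \left(-42\right) = \left(-5 + 7\right) \left(-42\right) = 2 \left(-42\right) = -84$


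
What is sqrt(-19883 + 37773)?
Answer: sqrt(17890) ≈ 133.75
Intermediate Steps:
sqrt(-19883 + 37773) = sqrt(17890)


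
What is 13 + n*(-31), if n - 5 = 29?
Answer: -1041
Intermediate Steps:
n = 34 (n = 5 + 29 = 34)
13 + n*(-31) = 13 + 34*(-31) = 13 - 1054 = -1041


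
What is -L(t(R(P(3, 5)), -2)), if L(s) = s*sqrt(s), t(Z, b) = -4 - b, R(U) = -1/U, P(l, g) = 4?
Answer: 2*I*sqrt(2) ≈ 2.8284*I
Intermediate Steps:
L(s) = s**(3/2)
-L(t(R(P(3, 5)), -2)) = -(-4 - 1*(-2))**(3/2) = -(-4 + 2)**(3/2) = -(-2)**(3/2) = -(-2)*I*sqrt(2) = 2*I*sqrt(2)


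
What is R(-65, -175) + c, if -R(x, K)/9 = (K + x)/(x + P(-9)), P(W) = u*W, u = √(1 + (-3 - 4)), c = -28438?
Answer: 2*(-127971*√6 + 925315*I)/(-65*I + 9*√6) ≈ -28468.0 + 10.108*I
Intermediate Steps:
u = I*√6 (u = √(1 - 7) = √(-6) = I*√6 ≈ 2.4495*I)
P(W) = I*W*√6 (P(W) = (I*√6)*W = I*W*√6)
R(x, K) = -9*(K + x)/(x - 9*I*√6) (R(x, K) = -9*(K + x)/(x + I*(-9)*√6) = -9*(K + x)/(x - 9*I*√6))
R(-65, -175) + c = 9*(-1*(-175) - 1*(-65))/(-65 - 9*I*√6) - 28438 = 9*(175 + 65)/(-65 - 9*I*√6) - 28438 = 9*240/(-65 - 9*I*√6) - 28438 = 2160/(-65 - 9*I*√6) - 28438 = -28438 + 2160/(-65 - 9*I*√6)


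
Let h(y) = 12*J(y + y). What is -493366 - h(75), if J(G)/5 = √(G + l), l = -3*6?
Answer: -493366 - 120*√33 ≈ -4.9406e+5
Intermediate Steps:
l = -18
J(G) = 5*√(-18 + G) (J(G) = 5*√(G - 18) = 5*√(-18 + G))
h(y) = 60*√(-18 + 2*y) (h(y) = 12*(5*√(-18 + (y + y))) = 12*(5*√(-18 + 2*y)) = 60*√(-18 + 2*y))
-493366 - h(75) = -493366 - 60*√(-18 + 2*75) = -493366 - 60*√(-18 + 150) = -493366 - 60*√132 = -493366 - 60*2*√33 = -493366 - 120*√33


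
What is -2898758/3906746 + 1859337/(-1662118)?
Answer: -6041017618423/3246736424014 ≈ -1.8606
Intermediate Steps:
-2898758/3906746 + 1859337/(-1662118) = -2898758*1/3906746 + 1859337*(-1/1662118) = -1449379/1953373 - 1859337/1662118 = -6041017618423/3246736424014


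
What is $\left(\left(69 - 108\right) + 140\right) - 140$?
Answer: $-39$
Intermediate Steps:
$\left(\left(69 - 108\right) + 140\right) - 140 = \left(-39 + 140\right) - 140 = 101 - 140 = -39$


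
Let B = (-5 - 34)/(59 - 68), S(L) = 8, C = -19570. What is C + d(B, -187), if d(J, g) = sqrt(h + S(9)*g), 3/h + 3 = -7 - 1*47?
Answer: -19570 + 5*I*sqrt(21603)/19 ≈ -19570.0 + 38.679*I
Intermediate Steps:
h = -1/19 (h = 3/(-3 + (-7 - 1*47)) = 3/(-3 + (-7 - 47)) = 3/(-3 - 54) = 3/(-57) = 3*(-1/57) = -1/19 ≈ -0.052632)
B = 13/3 (B = -39/(-9) = -39*(-1/9) = 13/3 ≈ 4.3333)
d(J, g) = sqrt(-1/19 + 8*g)
C + d(B, -187) = -19570 + sqrt(-19 + 2888*(-187))/19 = -19570 + sqrt(-19 - 540056)/19 = -19570 + sqrt(-540075)/19 = -19570 + (5*I*sqrt(21603))/19 = -19570 + 5*I*sqrt(21603)/19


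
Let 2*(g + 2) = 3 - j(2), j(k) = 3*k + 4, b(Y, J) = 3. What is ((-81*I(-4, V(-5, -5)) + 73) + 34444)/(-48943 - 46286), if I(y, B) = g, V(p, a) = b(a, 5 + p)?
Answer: -69925/190458 ≈ -0.36714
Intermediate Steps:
V(p, a) = 3
j(k) = 4 + 3*k
g = -11/2 (g = -2 + (3 - (4 + 3*2))/2 = -2 + (3 - (4 + 6))/2 = -2 + (3 - 1*10)/2 = -2 + (3 - 10)/2 = -2 + (1/2)*(-7) = -2 - 7/2 = -11/2 ≈ -5.5000)
I(y, B) = -11/2
((-81*I(-4, V(-5, -5)) + 73) + 34444)/(-48943 - 46286) = ((-81*(-11/2) + 73) + 34444)/(-48943 - 46286) = ((891/2 + 73) + 34444)/(-95229) = (1037/2 + 34444)*(-1/95229) = (69925/2)*(-1/95229) = -69925/190458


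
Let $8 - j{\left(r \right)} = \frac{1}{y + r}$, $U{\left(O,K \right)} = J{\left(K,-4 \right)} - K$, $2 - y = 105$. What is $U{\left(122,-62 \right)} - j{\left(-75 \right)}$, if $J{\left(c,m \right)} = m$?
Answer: $\frac{8899}{178} \approx 49.994$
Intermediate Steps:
$y = -103$ ($y = 2 - 105 = -103$)
$U{\left(O,K \right)} = -4 - K$
$j{\left(r \right)} = 8 - \frac{1}{-103 + r}$
$U{\left(122,-62 \right)} - j{\left(-75 \right)} = \left(-4 - -62\right) - \frac{-825 + 8 \left(-75\right)}{-103 - 75} = \left(-4 + 62\right) - \frac{-825 - 600}{-178} = 58 - \left(- \frac{1}{178}\right) \left(-1425\right) = 58 - \frac{1425}{178} = \frac{8899}{178}$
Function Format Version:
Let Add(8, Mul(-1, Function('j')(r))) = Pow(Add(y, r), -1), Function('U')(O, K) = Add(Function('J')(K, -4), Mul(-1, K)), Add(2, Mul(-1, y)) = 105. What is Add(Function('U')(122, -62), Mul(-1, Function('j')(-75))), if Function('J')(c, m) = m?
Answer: Rational(8899, 178) ≈ 49.994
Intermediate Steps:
y = -103 (y = Add(2, Mul(-1, 105)) = Add(2, -105) = -103)
Function('U')(O, K) = Add(-4, Mul(-1, K))
Function('j')(r) = Add(8, Mul(-1, Pow(Add(-103, r), -1)))
Add(Function('U')(122, -62), Mul(-1, Function('j')(-75))) = Add(Add(-4, Mul(-1, -62)), Mul(-1, Mul(Pow(Add(-103, -75), -1), Add(-825, Mul(8, -75))))) = Add(Add(-4, 62), Mul(-1, Mul(Pow(-178, -1), Add(-825, -600)))) = Add(58, Mul(-1, Mul(Rational(-1, 178), -1425))) = Add(58, Mul(-1, Rational(1425, 178))) = Add(58, Rational(-1425, 178)) = Rational(8899, 178)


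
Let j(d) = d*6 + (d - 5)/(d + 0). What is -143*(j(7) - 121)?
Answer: 78793/7 ≈ 11256.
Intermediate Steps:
j(d) = 6*d + (-5 + d)/d
-143*(j(7) - 121) = -143*((1 - 5/7 + 6*7) - 121) = -143*((1 - 5*⅐ + 42) - 121) = -143*((1 - 5/7 + 42) - 121) = -143*(296/7 - 121) = -143*(-551/7) = 78793/7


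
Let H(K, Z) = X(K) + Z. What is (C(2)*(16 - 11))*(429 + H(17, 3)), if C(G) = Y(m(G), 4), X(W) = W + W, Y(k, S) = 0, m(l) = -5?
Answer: 0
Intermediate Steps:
X(W) = 2*W
C(G) = 0
H(K, Z) = Z + 2*K (H(K, Z) = 2*K + Z = Z + 2*K)
(C(2)*(16 - 11))*(429 + H(17, 3)) = (0*(16 - 11))*(429 + (3 + 2*17)) = (0*5)*(429 + (3 + 34)) = 0*(429 + 37) = 0*466 = 0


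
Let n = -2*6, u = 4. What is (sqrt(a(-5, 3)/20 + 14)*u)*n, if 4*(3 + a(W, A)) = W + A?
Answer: -12*sqrt(5530)/5 ≈ -178.47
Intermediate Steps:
a(W, A) = -3 + A/4 + W/4 (a(W, A) = -3 + (W + A)/4 = -3 + (A + W)/4 = -3 + (A/4 + W/4) = -3 + A/4 + W/4)
n = -12
(sqrt(a(-5, 3)/20 + 14)*u)*n = (sqrt((-3 + (1/4)*3 + (1/4)*(-5))/20 + 14)*4)*(-12) = (sqrt((-3 + 3/4 - 5/4)*(1/20) + 14)*4)*(-12) = (sqrt(-7/2*1/20 + 14)*4)*(-12) = (sqrt(-7/40 + 14)*4)*(-12) = (sqrt(553/40)*4)*(-12) = ((sqrt(5530)/20)*4)*(-12) = (sqrt(5530)/5)*(-12) = -12*sqrt(5530)/5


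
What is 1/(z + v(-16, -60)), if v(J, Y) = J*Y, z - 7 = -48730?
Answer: -1/47763 ≈ -2.0937e-5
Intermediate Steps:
z = -48723 (z = 7 - 48730 = -48723)
1/(z + v(-16, -60)) = 1/(-48723 - 16*(-60)) = 1/(-48723 + 960) = 1/(-47763) = -1/47763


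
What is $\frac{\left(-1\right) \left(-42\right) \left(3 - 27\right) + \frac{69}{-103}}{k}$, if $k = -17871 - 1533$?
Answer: $\frac{34631}{666204} \approx 0.051983$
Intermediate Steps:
$k = -19404$
$\frac{\left(-1\right) \left(-42\right) \left(3 - 27\right) + \frac{69}{-103}}{k} = \frac{\left(-1\right) \left(-42\right) \left(3 - 27\right) + \frac{69}{-103}}{-19404} = \left(42 \left(3 - 27\right) + 69 \left(- \frac{1}{103}\right)\right) \left(- \frac{1}{19404}\right) = \left(42 \left(-24\right) - \frac{69}{103}\right) \left(- \frac{1}{19404}\right) = \left(-1008 - \frac{69}{103}\right) \left(- \frac{1}{19404}\right) = \left(- \frac{103893}{103}\right) \left(- \frac{1}{19404}\right) = \frac{34631}{666204}$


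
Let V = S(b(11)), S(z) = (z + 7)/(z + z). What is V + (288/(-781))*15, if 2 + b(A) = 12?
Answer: -73123/15620 ≈ -4.6814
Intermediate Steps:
b(A) = 10 (b(A) = -2 + 12 = 10)
S(z) = (7 + z)/(2*z) (S(z) = (7 + z)/((2*z)) = (7 + z)*(1/(2*z)) = (7 + z)/(2*z))
V = 17/20 (V = (½)*(7 + 10)/10 = (½)*(⅒)*17 = 17/20 ≈ 0.85000)
V + (288/(-781))*15 = 17/20 + (288/(-781))*15 = 17/20 + (288*(-1/781))*15 = 17/20 - 288/781*15 = 17/20 - 4320/781 = -73123/15620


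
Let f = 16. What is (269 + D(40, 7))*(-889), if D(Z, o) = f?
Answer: -253365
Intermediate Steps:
D(Z, o) = 16
(269 + D(40, 7))*(-889) = (269 + 16)*(-889) = 285*(-889) = -253365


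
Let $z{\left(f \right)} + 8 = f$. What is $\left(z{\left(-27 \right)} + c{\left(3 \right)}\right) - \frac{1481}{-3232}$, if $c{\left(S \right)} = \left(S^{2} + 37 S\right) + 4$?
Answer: $\frac{289129}{3232} \approx 89.458$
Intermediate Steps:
$z{\left(f \right)} = -8 + f$
$c{\left(S \right)} = 4 + S^{2} + 37 S$
$\left(z{\left(-27 \right)} + c{\left(3 \right)}\right) - \frac{1481}{-3232} = \left(\left(-8 - 27\right) + \left(4 + 3^{2} + 37 \cdot 3\right)\right) - \frac{1481}{-3232} = \left(-35 + \left(4 + 9 + 111\right)\right) - - \frac{1481}{3232} = \left(-35 + 124\right) + \frac{1481}{3232} = 89 + \frac{1481}{3232} = \frac{289129}{3232}$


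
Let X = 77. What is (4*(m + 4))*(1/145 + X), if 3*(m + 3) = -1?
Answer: 29776/145 ≈ 205.35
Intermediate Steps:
m = -10/3 (m = -3 + (⅓)*(-1) = -3 - ⅓ = -10/3 ≈ -3.3333)
(4*(m + 4))*(1/145 + X) = (4*(-10/3 + 4))*(1/145 + 77) = (4*(⅔))*(1/145 + 77) = (8/3)*(11166/145) = 29776/145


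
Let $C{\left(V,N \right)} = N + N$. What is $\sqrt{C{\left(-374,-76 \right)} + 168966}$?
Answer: $\sqrt{168814} \approx 410.87$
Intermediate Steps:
$C{\left(V,N \right)} = 2 N$
$\sqrt{C{\left(-374,-76 \right)} + 168966} = \sqrt{2 \left(-76\right) + 168966} = \sqrt{-152 + 168966} = \sqrt{168814}$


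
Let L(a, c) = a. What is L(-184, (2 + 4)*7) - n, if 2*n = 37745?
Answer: -38113/2 ≈ -19057.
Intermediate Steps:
n = 37745/2 (n = (½)*37745 = 37745/2 ≈ 18873.)
L(-184, (2 + 4)*7) - n = -184 - 1*37745/2 = -184 - 37745/2 = -38113/2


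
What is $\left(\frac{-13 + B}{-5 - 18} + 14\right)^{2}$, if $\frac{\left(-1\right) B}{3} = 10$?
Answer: $\frac{133225}{529} \approx 251.84$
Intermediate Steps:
$B = -30$ ($B = \left(-3\right) 10 = -30$)
$\left(\frac{-13 + B}{-5 - 18} + 14\right)^{2} = \left(\frac{-13 - 30}{-5 - 18} + 14\right)^{2} = \left(- \frac{43}{-23} + 14\right)^{2} = \left(\left(-43\right) \left(- \frac{1}{23}\right) + 14\right)^{2} = \left(\frac{43}{23} + 14\right)^{2} = \left(\frac{365}{23}\right)^{2} = \frac{133225}{529}$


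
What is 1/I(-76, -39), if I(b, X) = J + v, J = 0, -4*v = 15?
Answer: -4/15 ≈ -0.26667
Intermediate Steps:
v = -15/4 (v = -1/4*15 = -15/4 ≈ -3.7500)
I(b, X) = -15/4 (I(b, X) = 0 - 15/4 = -15/4)
1/I(-76, -39) = 1/(-15/4) = -4/15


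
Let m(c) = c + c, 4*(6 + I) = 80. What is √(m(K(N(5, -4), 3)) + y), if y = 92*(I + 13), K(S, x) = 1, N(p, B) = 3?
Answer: √2486 ≈ 49.860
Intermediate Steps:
I = 14 (I = -6 + (¼)*80 = -6 + 20 = 14)
m(c) = 2*c
y = 2484 (y = 92*(14 + 13) = 92*27 = 2484)
√(m(K(N(5, -4), 3)) + y) = √(2*1 + 2484) = √(2 + 2484) = √2486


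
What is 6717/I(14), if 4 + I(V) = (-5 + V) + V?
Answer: 6717/19 ≈ 353.53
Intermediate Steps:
I(V) = -9 + 2*V (I(V) = -4 + ((-5 + V) + V) = -4 + (-5 + 2*V) = -9 + 2*V)
6717/I(14) = 6717/(-9 + 2*14) = 6717/(-9 + 28) = 6717/19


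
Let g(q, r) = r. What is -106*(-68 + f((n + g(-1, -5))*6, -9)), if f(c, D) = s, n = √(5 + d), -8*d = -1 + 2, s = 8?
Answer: 6360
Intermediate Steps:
d = -⅛ (d = -(-1 + 2)/8 = -⅛*1 = -⅛ ≈ -0.12500)
n = √78/4 (n = √(5 - ⅛) = √(39/8) = √78/4 ≈ 2.2079)
f(c, D) = 8
-106*(-68 + f((n + g(-1, -5))*6, -9)) = -106*(-68 + 8) = -106*(-60) = 6360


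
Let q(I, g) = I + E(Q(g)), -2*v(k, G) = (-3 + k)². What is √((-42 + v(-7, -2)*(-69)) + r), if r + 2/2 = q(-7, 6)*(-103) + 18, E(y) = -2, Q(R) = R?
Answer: 16*√17 ≈ 65.970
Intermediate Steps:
v(k, G) = -(-3 + k)²/2
q(I, g) = -2 + I (q(I, g) = I - 2 = -2 + I)
r = 944 (r = -1 + ((-2 - 7)*(-103) + 18) = -1 + (-9*(-103) + 18) = -1 + (927 + 18) = -1 + 945 = 944)
√((-42 + v(-7, -2)*(-69)) + r) = √((-42 - (-3 - 7)²/2*(-69)) + 944) = √((-42 - ½*(-10)²*(-69)) + 944) = √((-42 - ½*100*(-69)) + 944) = √((-42 - 50*(-69)) + 944) = √((-42 + 3450) + 944) = √(3408 + 944) = √4352 = 16*√17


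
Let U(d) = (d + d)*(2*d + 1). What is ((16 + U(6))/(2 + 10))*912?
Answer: 13072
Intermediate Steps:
U(d) = 2*d*(1 + 2*d) (U(d) = (2*d)*(1 + 2*d) = 2*d*(1 + 2*d))
((16 + U(6))/(2 + 10))*912 = ((16 + 2*6*(1 + 2*6))/(2 + 10))*912 = ((16 + 2*6*(1 + 12))/12)*912 = ((16 + 2*6*13)*(1/12))*912 = ((16 + 156)*(1/12))*912 = (172*(1/12))*912 = (43/3)*912 = 13072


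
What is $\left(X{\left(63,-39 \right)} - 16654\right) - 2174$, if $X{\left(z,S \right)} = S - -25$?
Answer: $-18842$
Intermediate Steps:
$X{\left(z,S \right)} = 25 + S$ ($X{\left(z,S \right)} = S + 25 = 25 + S$)
$\left(X{\left(63,-39 \right)} - 16654\right) - 2174 = \left(\left(25 - 39\right) - 16654\right) - 2174 = \left(-14 - 16654\right) - 2174 = -16668 - 2174 = -18842$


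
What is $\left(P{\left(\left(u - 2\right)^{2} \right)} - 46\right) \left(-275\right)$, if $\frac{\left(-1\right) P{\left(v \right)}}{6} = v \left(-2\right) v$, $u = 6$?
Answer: $-832150$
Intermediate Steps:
$P{\left(v \right)} = 12 v^{2}$ ($P{\left(v \right)} = - 6 v \left(-2\right) v = - 6 - 2 v v = - 6 \left(- 2 v^{2}\right) = 12 v^{2}$)
$\left(P{\left(\left(u - 2\right)^{2} \right)} - 46\right) \left(-275\right) = \left(12 \left(\left(6 - 2\right)^{2}\right)^{2} - 46\right) \left(-275\right) = \left(12 \left(4^{2}\right)^{2} - 46\right) \left(-275\right) = \left(12 \cdot 16^{2} - 46\right) \left(-275\right) = \left(12 \cdot 256 - 46\right) \left(-275\right) = \left(3072 - 46\right) \left(-275\right) = 3026 \left(-275\right) = -832150$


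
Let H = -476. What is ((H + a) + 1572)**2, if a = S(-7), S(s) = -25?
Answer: 1147041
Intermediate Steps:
a = -25
((H + a) + 1572)**2 = ((-476 - 25) + 1572)**2 = (-501 + 1572)**2 = 1071**2 = 1147041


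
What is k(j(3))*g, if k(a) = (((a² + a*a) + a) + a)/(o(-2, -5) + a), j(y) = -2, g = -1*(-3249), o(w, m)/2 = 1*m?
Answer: -1083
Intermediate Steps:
o(w, m) = 2*m (o(w, m) = 2*(1*m) = 2*m)
g = 3249
k(a) = (2*a + 2*a²)/(-10 + a) (k(a) = (((a² + a*a) + a) + a)/(2*(-5) + a) = (((a² + a²) + a) + a)/(-10 + a) = ((2*a² + a) + a)/(-10 + a) = ((a + 2*a²) + a)/(-10 + a) = (2*a + 2*a²)/(-10 + a))
k(j(3))*g = (2*(-2)*(1 - 2)/(-10 - 2))*3249 = (2*(-2)*(-1)/(-12))*3249 = (2*(-2)*(-1/12)*(-1))*3249 = -⅓*3249 = -1083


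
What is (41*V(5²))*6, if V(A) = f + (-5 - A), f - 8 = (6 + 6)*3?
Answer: 3444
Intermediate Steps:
f = 44 (f = 8 + (6 + 6)*3 = 8 + 12*3 = 8 + 36 = 44)
V(A) = 39 - A (V(A) = 44 + (-5 - A) = 39 - A)
(41*V(5²))*6 = (41*(39 - 1*5²))*6 = (41*(39 - 1*25))*6 = (41*(39 - 25))*6 = (41*14)*6 = 574*6 = 3444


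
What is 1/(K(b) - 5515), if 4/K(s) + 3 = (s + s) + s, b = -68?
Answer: -207/1141609 ≈ -0.00018132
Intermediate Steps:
K(s) = 4/(-3 + 3*s) (K(s) = 4/(-3 + ((s + s) + s)) = 4/(-3 + (2*s + s)) = 4/(-3 + 3*s))
1/(K(b) - 5515) = 1/(4/(3*(-1 - 68)) - 5515) = 1/((4/3)/(-69) - 5515) = 1/((4/3)*(-1/69) - 5515) = 1/(-4/207 - 5515) = 1/(-1141609/207) = -207/1141609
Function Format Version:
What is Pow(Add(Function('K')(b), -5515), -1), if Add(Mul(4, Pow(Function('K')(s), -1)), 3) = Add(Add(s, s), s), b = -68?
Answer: Rational(-207, 1141609) ≈ -0.00018132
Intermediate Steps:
Function('K')(s) = Mul(4, Pow(Add(-3, Mul(3, s)), -1)) (Function('K')(s) = Mul(4, Pow(Add(-3, Add(Add(s, s), s)), -1)) = Mul(4, Pow(Add(-3, Add(Mul(2, s), s)), -1)) = Mul(4, Pow(Add(-3, Mul(3, s)), -1)))
Pow(Add(Function('K')(b), -5515), -1) = Pow(Add(Mul(Rational(4, 3), Pow(Add(-1, -68), -1)), -5515), -1) = Pow(Add(Mul(Rational(4, 3), Pow(-69, -1)), -5515), -1) = Pow(Add(Mul(Rational(4, 3), Rational(-1, 69)), -5515), -1) = Pow(Add(Rational(-4, 207), -5515), -1) = Pow(Rational(-1141609, 207), -1) = Rational(-207, 1141609)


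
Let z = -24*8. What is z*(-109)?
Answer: 20928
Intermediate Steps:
z = -192
z*(-109) = -192*(-109) = 20928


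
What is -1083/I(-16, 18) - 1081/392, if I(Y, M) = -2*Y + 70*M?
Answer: -23963/6664 ≈ -3.5959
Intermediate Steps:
-1083/I(-16, 18) - 1081/392 = -1083/(-2*(-16) + 70*18) - 1081/392 = -1083/(32 + 1260) - 1081*1/392 = -1083/1292 - 1081/392 = -1083*1/1292 - 1081/392 = -57/68 - 1081/392 = -23963/6664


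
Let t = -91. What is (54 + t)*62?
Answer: -2294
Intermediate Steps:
(54 + t)*62 = (54 - 91)*62 = -37*62 = -2294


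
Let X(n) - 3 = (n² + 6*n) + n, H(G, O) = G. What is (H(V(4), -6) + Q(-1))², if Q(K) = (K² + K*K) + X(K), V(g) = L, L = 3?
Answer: 4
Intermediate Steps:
V(g) = 3
X(n) = 3 + n² + 7*n (X(n) = 3 + ((n² + 6*n) + n) = 3 + (n² + 7*n) = 3 + n² + 7*n)
Q(K) = 3 + 3*K² + 7*K (Q(K) = (K² + K*K) + (3 + K² + 7*K) = (K² + K²) + (3 + K² + 7*K) = 2*K² + (3 + K² + 7*K) = 3 + 3*K² + 7*K)
(H(V(4), -6) + Q(-1))² = (3 + (3 + 3*(-1)² + 7*(-1)))² = (3 + (3 + 3*1 - 7))² = (3 + (3 + 3 - 7))² = (3 - 1)² = 2² = 4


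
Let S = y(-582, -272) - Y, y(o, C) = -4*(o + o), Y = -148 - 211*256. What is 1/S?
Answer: 1/58820 ≈ 1.7001e-5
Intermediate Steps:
Y = -54164 (Y = -148 - 54016 = -54164)
y(o, C) = -8*o
S = 58820 (S = -8*(-582) - 1*(-54164) = 4656 + 54164 = 58820)
1/S = 1/58820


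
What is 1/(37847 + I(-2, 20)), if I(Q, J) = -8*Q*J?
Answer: 1/38167 ≈ 2.6201e-5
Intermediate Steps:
I(Q, J) = -8*J*Q
1/(37847 + I(-2, 20)) = 1/(37847 - 8*20*(-2)) = 1/(37847 + 320) = 1/38167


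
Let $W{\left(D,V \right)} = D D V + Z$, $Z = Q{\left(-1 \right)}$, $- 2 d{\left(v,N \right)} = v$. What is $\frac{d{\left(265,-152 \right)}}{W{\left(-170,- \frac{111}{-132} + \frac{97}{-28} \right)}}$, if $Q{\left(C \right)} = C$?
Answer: $\frac{20405}{11675754} \approx 0.0017476$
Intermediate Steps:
$d{\left(v,N \right)} = - \frac{v}{2}$
$Z = -1$
$W{\left(D,V \right)} = -1 + V D^{2}$ ($W{\left(D,V \right)} = D D V - 1 = D^{2} V - 1 = V D^{2} - 1 = -1 + V D^{2}$)
$\frac{d{\left(265,-152 \right)}}{W{\left(-170,- \frac{111}{-132} + \frac{97}{-28} \right)}} = \frac{\left(- \frac{1}{2}\right) 265}{-1 + \left(- \frac{111}{-132} + \frac{97}{-28}\right) \left(-170\right)^{2}} = - \frac{265}{2 \left(-1 + \left(\left(-111\right) \left(- \frac{1}{132}\right) + 97 \left(- \frac{1}{28}\right)\right) 28900\right)} = - \frac{265}{2 \left(-1 + \left(\frac{37}{44} - \frac{97}{28}\right) 28900\right)} = - \frac{265}{2 \left(-1 - \frac{5837800}{77}\right)} = - \frac{265}{2 \left(- \frac{5837877}{77}\right)} = \left(- \frac{265}{2}\right) \left(- \frac{77}{5837877}\right) = \frac{20405}{11675754}$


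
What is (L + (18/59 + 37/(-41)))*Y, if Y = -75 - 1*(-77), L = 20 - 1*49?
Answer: -143192/2419 ≈ -59.195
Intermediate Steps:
L = -29 (L = 20 - 49 = -29)
Y = 2 (Y = -75 + 77 = 2)
(L + (18/59 + 37/(-41)))*Y = (-29 + (18/59 + 37/(-41)))*2 = (-29 + (18*(1/59) + 37*(-1/41)))*2 = (-29 + (18/59 - 37/41))*2 = (-29 - 1445/2419)*2 = -71596/2419*2 = -143192/2419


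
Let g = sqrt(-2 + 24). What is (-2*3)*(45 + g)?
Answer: -270 - 6*sqrt(22) ≈ -298.14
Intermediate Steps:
g = sqrt(22) ≈ 4.6904
(-2*3)*(45 + g) = (-2*3)*(45 + sqrt(22)) = -6*(45 + sqrt(22)) = -270 - 6*sqrt(22)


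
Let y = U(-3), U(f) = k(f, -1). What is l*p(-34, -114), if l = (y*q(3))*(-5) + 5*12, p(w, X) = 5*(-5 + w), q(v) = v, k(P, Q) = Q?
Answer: -14625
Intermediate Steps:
U(f) = -1
y = -1
p(w, X) = -25 + 5*w
l = 75 (l = -1*3*(-5) + 5*12 = -3*(-5) + 60 = 15 + 60 = 75)
l*p(-34, -114) = 75*(-25 + 5*(-34)) = 75*(-25 - 170) = 75*(-195) = -14625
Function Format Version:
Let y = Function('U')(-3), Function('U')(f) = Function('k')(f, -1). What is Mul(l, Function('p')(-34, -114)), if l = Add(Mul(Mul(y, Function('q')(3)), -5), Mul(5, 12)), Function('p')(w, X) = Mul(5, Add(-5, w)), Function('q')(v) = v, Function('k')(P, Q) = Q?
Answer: -14625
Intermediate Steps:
Function('U')(f) = -1
y = -1
Function('p')(w, X) = Add(-25, Mul(5, w))
l = 75 (l = Add(Mul(Mul(-1, 3), -5), Mul(5, 12)) = Add(Mul(-3, -5), 60) = Add(15, 60) = 75)
Mul(l, Function('p')(-34, -114)) = Mul(75, Add(-25, Mul(5, -34))) = Mul(75, Add(-25, -170)) = Mul(75, -195) = -14625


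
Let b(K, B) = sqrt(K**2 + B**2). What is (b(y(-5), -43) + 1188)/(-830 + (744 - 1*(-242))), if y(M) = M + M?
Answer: 99/13 + sqrt(1949)/156 ≈ 7.8984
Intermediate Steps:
y(M) = 2*M
b(K, B) = sqrt(B**2 + K**2)
(b(y(-5), -43) + 1188)/(-830 + (744 - 1*(-242))) = (sqrt((-43)**2 + (2*(-5))**2) + 1188)/(-830 + (744 - 1*(-242))) = (sqrt(1849 + (-10)**2) + 1188)/(-830 + (744 + 242)) = (sqrt(1849 + 100) + 1188)/(-830 + 986) = (sqrt(1949) + 1188)/156 = (1188 + sqrt(1949))*(1/156) = 99/13 + sqrt(1949)/156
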